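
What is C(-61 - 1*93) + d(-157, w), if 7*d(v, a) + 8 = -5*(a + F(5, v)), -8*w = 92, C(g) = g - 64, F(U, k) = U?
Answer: -429/2 ≈ -214.50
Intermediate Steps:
C(g) = -64 + g
w = -23/2 (w = -⅛*92 = -23/2 ≈ -11.500)
d(v, a) = -33/7 - 5*a/7 (d(v, a) = -8/7 + (-5*(a + 5))/7 = -8/7 + (-5*(5 + a))/7 = -8/7 + (-25 - 5*a)/7 = -8/7 + (-25/7 - 5*a/7) = -33/7 - 5*a/7)
C(-61 - 1*93) + d(-157, w) = (-64 + (-61 - 1*93)) + (-33/7 - 5/7*(-23/2)) = (-64 + (-61 - 93)) + (-33/7 + 115/14) = (-64 - 154) + 7/2 = -218 + 7/2 = -429/2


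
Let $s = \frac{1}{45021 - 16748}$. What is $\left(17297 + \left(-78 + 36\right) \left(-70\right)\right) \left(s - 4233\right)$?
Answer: $- \frac{49427678104}{577} \approx -8.5663 \cdot 10^{7}$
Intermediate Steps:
$s = \frac{1}{28273} \approx 3.5369 \cdot 10^{-5}$
$\left(17297 + \left(-78 + 36\right) \left(-70\right)\right) \left(s - 4233\right) = \left(17297 + \left(-78 + 36\right) \left(-70\right)\right) \left(\frac{1}{28273} - 4233\right) = \left(17297 - -2940\right) \left(- \frac{119679608}{28273}\right) = \left(17297 + 2940\right) \left(- \frac{119679608}{28273}\right) = 20237 \left(- \frac{119679608}{28273}\right) = - \frac{49427678104}{577}$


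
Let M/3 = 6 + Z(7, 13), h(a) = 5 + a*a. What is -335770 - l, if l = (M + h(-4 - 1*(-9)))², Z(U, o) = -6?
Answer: -336670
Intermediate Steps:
h(a) = 5 + a²
M = 0 (M = 3*(6 - 6) = 3*0 = 0)
l = 900 (l = (0 + (5 + (-4 - 1*(-9))²))² = (0 + (5 + (-4 + 9)²))² = (0 + (5 + 5²))² = (0 + (5 + 25))² = (0 + 30)² = 30² = 900)
-335770 - l = -335770 - 1*900 = -335770 - 900 = -336670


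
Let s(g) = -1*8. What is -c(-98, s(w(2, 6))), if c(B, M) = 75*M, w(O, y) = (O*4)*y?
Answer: 600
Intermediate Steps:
w(O, y) = 4*O*y (w(O, y) = (4*O)*y = 4*O*y)
s(g) = -8
-c(-98, s(w(2, 6))) = -75*(-8) = -1*(-600) = 600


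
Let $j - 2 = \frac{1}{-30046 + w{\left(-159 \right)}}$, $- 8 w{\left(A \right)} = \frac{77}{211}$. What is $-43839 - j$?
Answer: $- \frac{2223515780037}{50717725} \approx -43841.0$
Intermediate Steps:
$w{\left(A \right)} = - \frac{77}{1688}$ ($w{\left(A \right)} = - \frac{77 \cdot \frac{1}{211}}{8} = \left(- \frac{1}{8}\right) \frac{77}{211} = - \frac{77}{1688}$)
$j = \frac{101433762}{50717725}$ ($j = 2 + \frac{1}{-30046 - \frac{77}{1688}} = 2 + \frac{1}{- \frac{50717725}{1688}} = 2 - \frac{1688}{50717725} = \frac{101433762}{50717725} \approx 2.0$)
$-43839 - j = -43839 - \frac{101433762}{50717725} = - \frac{2223515780037}{50717725}$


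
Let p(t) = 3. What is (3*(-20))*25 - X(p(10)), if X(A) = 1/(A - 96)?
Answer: -139499/93 ≈ -1500.0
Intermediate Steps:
X(A) = 1/(-96 + A)
(3*(-20))*25 - X(p(10)) = (3*(-20))*25 - 1/(-96 + 3) = -60*25 - 1/(-93) = -1500 - 1*(-1/93) = -1500 + 1/93 = -139499/93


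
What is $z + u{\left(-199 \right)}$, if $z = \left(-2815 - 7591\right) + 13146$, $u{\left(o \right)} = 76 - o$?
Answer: $3015$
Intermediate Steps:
$z = 2740$ ($z = -10406 + 13146 = 2740$)
$z + u{\left(-199 \right)} = 2740 + \left(76 - -199\right) = 2740 + \left(76 + 199\right) = 2740 + 275 = 3015$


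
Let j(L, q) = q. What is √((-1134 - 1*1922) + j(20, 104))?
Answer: 6*I*√82 ≈ 54.332*I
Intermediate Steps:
√((-1134 - 1*1922) + j(20, 104)) = √((-1134 - 1*1922) + 104) = √((-1134 - 1922) + 104) = √(-3056 + 104) = √(-2952) = 6*I*√82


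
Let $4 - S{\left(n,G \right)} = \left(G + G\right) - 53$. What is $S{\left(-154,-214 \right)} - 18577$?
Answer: $-18092$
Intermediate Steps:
$S{\left(n,G \right)} = 57 - 2 G$ ($S{\left(n,G \right)} = 4 - \left(\left(G + G\right) - 53\right) = 4 - \left(2 G - 53\right) = 4 - \left(-53 + 2 G\right) = 57 - 2 G$)
$S{\left(-154,-214 \right)} - 18577 = \left(57 - -428\right) - 18577 = \left(57 + 428\right) - 18577 = 485 - 18577 = -18092$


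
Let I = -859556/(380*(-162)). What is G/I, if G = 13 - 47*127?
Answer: -91662840/214889 ≈ -426.56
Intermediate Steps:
G = -5956 (G = 13 - 5969 = -5956)
I = 214889/15390 (I = -859556/(-61560) = -859556*(-1/61560) = 214889/15390 ≈ 13.963)
G/I = -5956/214889/15390 = -5956*15390/214889 = -91662840/214889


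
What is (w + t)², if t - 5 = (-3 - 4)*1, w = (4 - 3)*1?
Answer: 1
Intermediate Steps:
w = 1 (w = 1*1 = 1)
t = -2 (t = 5 + (-3 - 4)*1 = 5 - 7*1 = 5 - 7 = -2)
(w + t)² = (1 - 2)² = (-1)² = 1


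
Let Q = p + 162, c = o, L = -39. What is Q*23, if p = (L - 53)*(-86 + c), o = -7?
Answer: 200514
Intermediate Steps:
c = -7
p = 8556 (p = (-39 - 53)*(-86 - 7) = -92*(-93) = 8556)
Q = 8718 (Q = 8556 + 162 = 8718)
Q*23 = 8718*23 = 200514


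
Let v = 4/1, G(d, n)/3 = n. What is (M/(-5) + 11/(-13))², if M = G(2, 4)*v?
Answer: 461041/4225 ≈ 109.12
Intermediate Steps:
G(d, n) = 3*n
v = 4 (v = 4*1 = 4)
M = 48 (M = (3*4)*4 = 12*4 = 48)
(M/(-5) + 11/(-13))² = (48/(-5) + 11/(-13))² = (48*(-⅕) + 11*(-1/13))² = (-48/5 - 11/13)² = (-679/65)² = 461041/4225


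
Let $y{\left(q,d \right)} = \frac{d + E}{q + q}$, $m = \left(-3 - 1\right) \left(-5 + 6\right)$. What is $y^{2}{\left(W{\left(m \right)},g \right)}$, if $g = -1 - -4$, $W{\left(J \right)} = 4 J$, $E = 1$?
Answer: $\frac{1}{64} \approx 0.015625$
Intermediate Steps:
$m = -4$ ($m = \left(-4\right) 1 = -4$)
$g = 3$ ($g = -1 + 4 = 3$)
$y{\left(q,d \right)} = \frac{1 + d}{2 q}$ ($y{\left(q,d \right)} = \frac{d + 1}{q + q} = \frac{1 + d}{2 q}$)
$y^{2}{\left(W{\left(m \right)},g \right)} = \left(\frac{1 + 3}{2 \cdot 4 \left(-4\right)}\right)^{2} = \left(\frac{1}{2} \frac{1}{-16} \cdot 4\right)^{2} = \left(\frac{1}{2} \left(- \frac{1}{16}\right) 4\right)^{2} = \left(- \frac{1}{8}\right)^{2} = \frac{1}{64}$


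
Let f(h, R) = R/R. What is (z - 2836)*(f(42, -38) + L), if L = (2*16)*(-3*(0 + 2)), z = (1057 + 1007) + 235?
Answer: 102567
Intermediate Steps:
f(h, R) = 1
z = 2299 (z = 2064 + 235 = 2299)
L = -192 (L = 32*(-3*2) = 32*(-6) = -192)
(z - 2836)*(f(42, -38) + L) = (2299 - 2836)*(1 - 192) = -537*(-191) = 102567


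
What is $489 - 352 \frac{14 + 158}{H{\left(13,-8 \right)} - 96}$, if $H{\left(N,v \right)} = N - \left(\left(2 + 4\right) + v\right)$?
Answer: $\frac{100153}{81} \approx 1236.5$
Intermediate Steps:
$H{\left(N,v \right)} = -6 + N - v$ ($H{\left(N,v \right)} = N - \left(6 + v\right) = -6 + N - v$)
$489 - 352 \frac{14 + 158}{H{\left(13,-8 \right)} - 96} = 489 - 352 \frac{14 + 158}{\left(-6 + 13 - -8\right) - 96} = 489 - 352 \frac{172}{\left(-6 + 13 + 8\right) - 96} = 489 - 352 \frac{172}{15 - 96} = 489 - 352 \frac{172}{-81} = 489 - 352 \cdot 172 \left(- \frac{1}{81}\right) = 489 - - \frac{60544}{81} = 489 + \frac{60544}{81} = \frac{100153}{81}$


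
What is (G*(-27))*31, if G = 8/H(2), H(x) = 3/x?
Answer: -4464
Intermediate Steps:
G = 16/3 (G = 8/((3/2)) = 8/((3*(½))) = 8/(3/2) = 8*(⅔) = 16/3 ≈ 5.3333)
(G*(-27))*31 = ((16/3)*(-27))*31 = -144*31 = -4464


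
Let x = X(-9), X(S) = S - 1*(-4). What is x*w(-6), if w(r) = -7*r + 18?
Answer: -300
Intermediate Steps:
w(r) = 18 - 7*r
X(S) = 4 + S (X(S) = S + 4 = 4 + S)
x = -5 (x = 4 - 9 = -5)
x*w(-6) = -5*(18 - 7*(-6)) = -5*(18 + 42) = -5*60 = -300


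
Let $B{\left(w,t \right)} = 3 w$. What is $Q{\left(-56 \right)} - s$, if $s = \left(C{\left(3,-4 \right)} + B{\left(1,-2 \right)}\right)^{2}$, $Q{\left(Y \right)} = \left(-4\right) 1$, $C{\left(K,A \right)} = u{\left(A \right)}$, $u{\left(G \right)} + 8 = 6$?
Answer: $-5$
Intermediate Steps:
$u{\left(G \right)} = -2$ ($u{\left(G \right)} = -8 + 6 = -2$)
$C{\left(K,A \right)} = -2$
$Q{\left(Y \right)} = -4$
$s = 1$ ($s = \left(-2 + 3 \cdot 1\right)^{2} = \left(-2 + 3\right)^{2} = 1^{2} = 1$)
$Q{\left(-56 \right)} - s = -4 - 1 = -5$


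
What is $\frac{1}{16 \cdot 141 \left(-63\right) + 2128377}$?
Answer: $\frac{1}{1986249} \approx 5.0346 \cdot 10^{-7}$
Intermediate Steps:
$\frac{1}{16 \cdot 141 \left(-63\right) + 2128377} = \frac{1}{2256 \left(-63\right) + 2128377} = \frac{1}{-142128 + 2128377} = \frac{1}{1986249}$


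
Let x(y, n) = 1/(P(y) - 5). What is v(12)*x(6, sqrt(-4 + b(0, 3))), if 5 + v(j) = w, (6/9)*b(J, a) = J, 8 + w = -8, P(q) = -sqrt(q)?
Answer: 105/19 - 21*sqrt(6)/19 ≈ 2.8190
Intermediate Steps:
w = -16 (w = -8 - 8 = -16)
b(J, a) = 3*J/2
v(j) = -21 (v(j) = -5 - 16 = -21)
x(y, n) = 1/(-5 - sqrt(y)) (x(y, n) = 1/(-sqrt(y) - 5) = 1/(-5 - sqrt(y)))
v(12)*x(6, sqrt(-4 + b(0, 3))) = -(-21)/(5 + sqrt(6)) = 21/(5 + sqrt(6))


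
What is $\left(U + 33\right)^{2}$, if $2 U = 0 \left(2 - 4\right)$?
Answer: $1089$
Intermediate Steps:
$U = 0$ ($U = \frac{0 \left(2 - 4\right)}{2} = \frac{0 \left(-2\right)}{2} = \frac{1}{2} \cdot 0 = 0$)
$\left(U + 33\right)^{2} = \left(0 + 33\right)^{2} = 33^{2} = 1089$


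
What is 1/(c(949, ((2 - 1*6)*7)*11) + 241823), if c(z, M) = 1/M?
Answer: 308/74481483 ≈ 4.1353e-6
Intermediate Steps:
1/(c(949, ((2 - 1*6)*7)*11) + 241823) = 1/(1/(((2 - 1*6)*7)*11) + 241823) = 1/(1/(((2 - 6)*7)*11) + 241823) = 1/(1/(-4*7*11) + 241823) = 1/(1/(-28*11) + 241823) = 1/(1/(-308) + 241823) = 1/(-1/308 + 241823) = 1/(74481483/308) = 308/74481483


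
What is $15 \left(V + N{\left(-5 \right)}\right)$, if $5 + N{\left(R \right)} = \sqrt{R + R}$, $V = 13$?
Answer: $120 + 15 i \sqrt{10} \approx 120.0 + 47.434 i$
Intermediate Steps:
$N{\left(R \right)} = -5 + \sqrt{2} \sqrt{R}$ ($N{\left(R \right)} = -5 + \sqrt{R + R} = -5 + \sqrt{2 R} = -5 + \sqrt{2} \sqrt{R}$)
$15 \left(V + N{\left(-5 \right)}\right) = 15 \left(13 - \left(5 - \sqrt{2} \sqrt{-5}\right)\right) = 15 \left(13 - \left(5 - \sqrt{2} i \sqrt{5}\right)\right) = 15 \left(13 - \left(5 - i \sqrt{10}\right)\right) = 15 \left(8 + i \sqrt{10}\right) = 120 + 15 i \sqrt{10}$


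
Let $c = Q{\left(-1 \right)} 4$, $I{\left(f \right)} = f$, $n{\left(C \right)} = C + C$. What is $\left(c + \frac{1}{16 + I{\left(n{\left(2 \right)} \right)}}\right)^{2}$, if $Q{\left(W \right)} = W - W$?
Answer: $\frac{1}{400} \approx 0.0025$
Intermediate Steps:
$n{\left(C \right)} = 2 C$
$Q{\left(W \right)} = 0$
$c = 0$ ($c = 0 \cdot 4 = 0$)
$\left(c + \frac{1}{16 + I{\left(n{\left(2 \right)} \right)}}\right)^{2} = \left(0 + \frac{1}{16 + 2 \cdot 2}\right)^{2} = \left(0 + \frac{1}{16 + 4}\right)^{2} = \left(0 + \frac{1}{20}\right)^{2} = \left(\frac{1}{20}\right)^{2} = \frac{1}{400}$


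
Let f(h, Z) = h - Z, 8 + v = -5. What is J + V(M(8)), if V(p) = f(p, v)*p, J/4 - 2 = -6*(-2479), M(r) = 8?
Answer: 59672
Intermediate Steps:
v = -13 (v = -8 - 5 = -13)
J = 59504 (J = 8 + 4*(-6*(-2479)) = 8 + 4*14874 = 8 + 59496 = 59504)
V(p) = p*(13 + p) (V(p) = (p - 1*(-13))*p = (p + 13)*p = (13 + p)*p = p*(13 + p))
J + V(M(8)) = 59504 + 8*(13 + 8) = 59504 + 8*21 = 59504 + 168 = 59672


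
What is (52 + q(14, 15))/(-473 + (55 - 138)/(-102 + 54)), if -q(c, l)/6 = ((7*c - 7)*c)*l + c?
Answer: 5505216/22621 ≈ 243.37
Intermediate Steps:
q(c, l) = -6*c - 6*c*l*(-7 + 7*c) (q(c, l) = -6*(((7*c - 7)*c)*l + c) = -6*(((-7 + 7*c)*c)*l + c) = -6*((c*(-7 + 7*c))*l + c) = -6*(c*l*(-7 + 7*c) + c) = -6*(c + c*l*(-7 + 7*c)) = -6*c - 6*c*l*(-7 + 7*c))
(52 + q(14, 15))/(-473 + (55 - 138)/(-102 + 54)) = (52 + 6*14*(-1 + 7*15 - 7*14*15))/(-473 + (55 - 138)/(-102 + 54)) = (52 + 6*14*(-1 + 105 - 1470))/(-473 - 83/(-48)) = (52 + 6*14*(-1366))/(-473 - 83*(-1/48)) = (52 - 114744)/(-473 + 83/48) = -114692/(-22621/48) = -114692*(-48/22621) = 5505216/22621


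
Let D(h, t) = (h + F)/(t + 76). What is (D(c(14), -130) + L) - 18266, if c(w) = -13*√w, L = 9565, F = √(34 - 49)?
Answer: -8701 + 13*√14/54 - I*√15/54 ≈ -8700.1 - 0.071722*I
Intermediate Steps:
F = I*√15 (F = √(-15) = I*√15 ≈ 3.873*I)
D(h, t) = (h + I*√15)/(76 + t) (D(h, t) = (h + I*√15)/(t + 76) = (h + I*√15)/(76 + t))
(D(c(14), -130) + L) - 18266 = ((-13*√14 + I*√15)/(76 - 130) + 9565) - 18266 = ((-13*√14 + I*√15)/(-54) + 9565) - 18266 = (-(-13*√14 + I*√15)/54 + 9565) - 18266 = ((13*√14/54 - I*√15/54) + 9565) - 18266 = (9565 + 13*√14/54 - I*√15/54) - 18266 = -8701 + 13*√14/54 - I*√15/54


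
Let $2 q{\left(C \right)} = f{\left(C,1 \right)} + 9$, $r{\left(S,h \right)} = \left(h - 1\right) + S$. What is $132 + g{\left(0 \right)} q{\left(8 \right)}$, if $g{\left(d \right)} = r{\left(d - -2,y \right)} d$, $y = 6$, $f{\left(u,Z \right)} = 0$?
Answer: $132$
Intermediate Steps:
$r{\left(S,h \right)} = -1 + S + h$ ($r{\left(S,h \right)} = \left(-1 + h\right) + S = -1 + S + h$)
$q{\left(C \right)} = \frac{9}{2}$ ($q{\left(C \right)} = \frac{0 + 9}{2} = \frac{1}{2} \cdot 9 = \frac{9}{2}$)
$g{\left(d \right)} = d \left(7 + d\right)$ ($g{\left(d \right)} = \left(-1 + \left(d - -2\right) + 6\right) d = \left(-1 + \left(d + 2\right) + 6\right) d = \left(-1 + \left(2 + d\right) + 6\right) d = \left(7 + d\right) d = d \left(7 + d\right)$)
$132 + g{\left(0 \right)} q{\left(8 \right)} = 132 + 0 \left(7 + 0\right) \frac{9}{2} = 132 + 0 \cdot 7 \cdot \frac{9}{2} = 132 + 0 \cdot \frac{9}{2} = 132 + 0 = 132$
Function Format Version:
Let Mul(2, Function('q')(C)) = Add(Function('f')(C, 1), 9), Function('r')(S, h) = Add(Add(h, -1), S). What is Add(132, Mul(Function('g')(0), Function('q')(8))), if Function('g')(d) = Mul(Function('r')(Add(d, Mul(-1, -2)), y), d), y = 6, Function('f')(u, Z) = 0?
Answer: 132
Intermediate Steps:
Function('r')(S, h) = Add(-1, S, h) (Function('r')(S, h) = Add(Add(-1, h), S) = Add(-1, S, h))
Function('q')(C) = Rational(9, 2) (Function('q')(C) = Mul(Rational(1, 2), Add(0, 9)) = Mul(Rational(1, 2), 9) = Rational(9, 2))
Function('g')(d) = Mul(d, Add(7, d)) (Function('g')(d) = Mul(Add(-1, Add(d, Mul(-1, -2)), 6), d) = Mul(Add(-1, Add(d, 2), 6), d) = Mul(Add(-1, Add(2, d), 6), d) = Mul(Add(7, d), d) = Mul(d, Add(7, d)))
Add(132, Mul(Function('g')(0), Function('q')(8))) = Add(132, Mul(Mul(0, Add(7, 0)), Rational(9, 2))) = Add(132, Mul(Mul(0, 7), Rational(9, 2))) = Add(132, Mul(0, Rational(9, 2))) = Add(132, 0) = 132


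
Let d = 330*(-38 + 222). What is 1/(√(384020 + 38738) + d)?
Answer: 30360/1843247821 - √422758/3686495642 ≈ 1.6295e-5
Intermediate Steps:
d = 60720 (d = 330*184 = 60720)
1/(√(384020 + 38738) + d) = 1/(√(384020 + 38738) + 60720) = 1/(√422758 + 60720) = 1/(60720 + √422758)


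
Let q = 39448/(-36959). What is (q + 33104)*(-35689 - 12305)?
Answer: -58718321116272/36959 ≈ -1.5887e+9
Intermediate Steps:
q = -39448/36959 (q = 39448*(-1/36959) = -39448/36959 ≈ -1.0673)
(q + 33104)*(-35689 - 12305) = (-39448/36959 + 33104)*(-35689 - 12305) = (1223451288/36959)*(-47994) = -58718321116272/36959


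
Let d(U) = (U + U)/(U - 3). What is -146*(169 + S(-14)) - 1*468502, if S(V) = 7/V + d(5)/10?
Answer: -493176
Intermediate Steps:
d(U) = 2*U/(-3 + U) (d(U) = (2*U)/(-3 + U) = 2*U/(-3 + U))
S(V) = 1/2 + 7/V (S(V) = 7/V + (2*5/(-3 + 5))/10 = 7/V + (2*5/2)*(1/10) = 7/V + (2*5*(1/2))*(1/10) = 7/V + 5*(1/10) = 7/V + 1/2 = 1/2 + 7/V)
-146*(169 + S(-14)) - 1*468502 = -146*(169 + (1/2)*(14 - 14)/(-14)) - 1*468502 = -146*(169 + (1/2)*(-1/14)*0) - 468502 = -146*(169 + 0) - 468502 = -146*169 - 468502 = -24674 - 468502 = -493176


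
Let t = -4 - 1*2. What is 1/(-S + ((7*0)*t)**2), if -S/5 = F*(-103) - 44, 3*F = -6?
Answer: 1/810 ≈ 0.0012346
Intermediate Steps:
F = -2 (F = (1/3)*(-6) = -2)
t = -6 (t = -4 - 2 = -6)
S = -810 (S = -5*(-2*(-103) - 44) = -5*(206 - 44) = -5*162 = -810)
1/(-S + ((7*0)*t)**2) = 1/(-1*(-810) + ((7*0)*(-6))**2) = 1/(810 + (0*(-6))**2) = 1/(810 + 0**2) = 1/(810 + 0) = 1/810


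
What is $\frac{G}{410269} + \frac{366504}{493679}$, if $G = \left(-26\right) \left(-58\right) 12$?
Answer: $\frac{159298844760}{202541189651} \approx 0.7865$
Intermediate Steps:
$G = 18096$ ($G = 1508 \cdot 12 = 18096$)
$\frac{G}{410269} + \frac{366504}{493679} = \frac{18096}{410269} + \frac{366504}{493679} = \frac{159298844760}{202541189651}$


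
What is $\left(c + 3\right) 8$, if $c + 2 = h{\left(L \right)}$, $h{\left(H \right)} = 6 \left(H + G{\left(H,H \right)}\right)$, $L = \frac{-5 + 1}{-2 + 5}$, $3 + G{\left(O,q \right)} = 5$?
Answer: $40$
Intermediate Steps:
$G{\left(O,q \right)} = 2$ ($G{\left(O,q \right)} = -3 + 5 = 2$)
$L = - \frac{4}{3} \approx -1.3333$
$h{\left(H \right)} = 12 + 6 H$ ($h{\left(H \right)} = 6 \left(H + 2\right) = 6 \left(2 + H\right) = 12 + 6 H$)
$c = 2$ ($c = -2 + \left(12 + 6 \left(- \frac{4}{3}\right)\right) = -2 + \left(12 - 8\right) = -2 + 4 = 2$)
$\left(c + 3\right) 8 = \left(2 + 3\right) 8 = 5 \cdot 8 = 40$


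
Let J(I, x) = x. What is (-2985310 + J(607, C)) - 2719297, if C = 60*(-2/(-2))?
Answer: -5704547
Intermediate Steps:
C = 60 (C = 60*(-2*(-½)) = 60*1 = 60)
(-2985310 + J(607, C)) - 2719297 = (-2985310 + 60) - 2719297 = -2985250 - 2719297 = -5704547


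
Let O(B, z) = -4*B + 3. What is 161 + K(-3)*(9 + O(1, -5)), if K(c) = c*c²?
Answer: -55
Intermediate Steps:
K(c) = c³
O(B, z) = 3 - 4*B
161 + K(-3)*(9 + O(1, -5)) = 161 + (-3)³*(9 + (3 - 4*1)) = 161 - 27*(9 + (3 - 4)) = 161 - 27*(9 - 1) = 161 - 27*8 = 161 - 216 = -55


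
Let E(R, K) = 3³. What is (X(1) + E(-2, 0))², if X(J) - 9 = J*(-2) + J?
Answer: 1225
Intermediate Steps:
E(R, K) = 27
X(J) = 9 - J (X(J) = 9 + (J*(-2) + J) = 9 + (-2*J + J) = 9 - J)
(X(1) + E(-2, 0))² = ((9 - 1*1) + 27)² = ((9 - 1) + 27)² = (8 + 27)² = 35² = 1225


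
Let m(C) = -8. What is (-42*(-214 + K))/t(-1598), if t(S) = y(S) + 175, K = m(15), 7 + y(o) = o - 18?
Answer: -2331/362 ≈ -6.4392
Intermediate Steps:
y(o) = -25 + o (y(o) = -7 + (o - 18) = -7 + (-18 + o) = -25 + o)
K = -8
t(S) = 150 + S (t(S) = (-25 + S) + 175 = 150 + S)
(-42*(-214 + K))/t(-1598) = (-42*(-214 - 8))/(150 - 1598) = -42*(-222)/(-1448) = 9324*(-1/1448) = -2331/362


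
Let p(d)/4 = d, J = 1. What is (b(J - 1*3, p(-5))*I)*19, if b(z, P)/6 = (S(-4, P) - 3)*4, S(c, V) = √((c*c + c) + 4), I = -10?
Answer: -4560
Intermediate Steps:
p(d) = 4*d
S(c, V) = √(4 + c + c²) (S(c, V) = √((c² + c) + 4) = √((c + c²) + 4) = √(4 + c + c²))
b(z, P) = 24 (b(z, P) = 6*((√(4 - 4 + (-4)²) - 3)*4) = 6*((√(4 - 4 + 16) - 3)*4) = 6*((√16 - 3)*4) = 6*((4 - 3)*4) = 6*(1*4) = 6*4 = 24)
(b(J - 1*3, p(-5))*I)*19 = (24*(-10))*19 = -240*19 = -4560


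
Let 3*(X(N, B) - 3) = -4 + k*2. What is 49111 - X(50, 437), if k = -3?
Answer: 147334/3 ≈ 49111.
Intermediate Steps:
X(N, B) = -⅓ (X(N, B) = 3 + (-4 - 3*2)/3 = 3 + (-4 - 6)/3 = 3 + (⅓)*(-10) = 3 - 10/3 = -⅓)
49111 - X(50, 437) = 49111 - 1*(-⅓) = 49111 + ⅓ = 147334/3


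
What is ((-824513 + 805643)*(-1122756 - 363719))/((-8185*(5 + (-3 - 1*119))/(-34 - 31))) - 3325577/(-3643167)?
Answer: -3784814655475067/1987954793 ≈ -1.9039e+6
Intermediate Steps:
((-824513 + 805643)*(-1122756 - 363719))/((-8185*(5 + (-3 - 1*119))/(-34 - 31))) - 3325577/(-3643167) = (-18870*(-1486475))/((-8185*(5 + (-3 - 119))/(-65))) - 3325577*(-1/3643167) = 28049783250/((-8185*(5 - 122)*(-1)/65)) + 3325577/3643167 = 28049783250/((-(-957645)*(-1)/65)) + 3325577/3643167 = 28049783250/((-8185*9/5)) + 3325577/3643167 = 28049783250/(-14733) + 3325577/3643167 = 28049783250*(-1/14733) + 3325577/3643167 = -9349927750/4911 + 3325577/3643167 = -3784814655475067/1987954793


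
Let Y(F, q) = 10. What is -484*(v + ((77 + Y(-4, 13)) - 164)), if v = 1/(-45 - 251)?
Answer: 2757953/74 ≈ 37270.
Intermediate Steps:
v = -1/296 (v = 1/(-296) = -1/296 ≈ -0.0033784)
-484*(v + ((77 + Y(-4, 13)) - 164)) = -484*(-1/296 + ((77 + 10) - 164)) = -484*(-1/296 + (87 - 164)) = -484*(-1/296 - 77) = -484*(-22793/296) = 2757953/74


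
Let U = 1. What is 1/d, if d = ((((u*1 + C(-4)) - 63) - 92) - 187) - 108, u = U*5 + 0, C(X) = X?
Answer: -1/449 ≈ -0.0022272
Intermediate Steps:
u = 5 (u = 1*5 + 0 = 5 + 0 = 5)
d = -449 (d = ((((5*1 - 4) - 63) - 92) - 187) - 108 = ((((5 - 4) - 63) - 92) - 187) - 108 = (((1 - 63) - 92) - 187) - 108 = ((-62 - 92) - 187) - 108 = (-154 - 187) - 108 = -341 - 108 = -449)
1/d = 1/(-449) = -1/449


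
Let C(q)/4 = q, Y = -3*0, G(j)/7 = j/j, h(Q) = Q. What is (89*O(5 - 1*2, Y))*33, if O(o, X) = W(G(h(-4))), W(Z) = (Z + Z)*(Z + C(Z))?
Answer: 1439130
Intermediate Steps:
G(j) = 7 (G(j) = 7*(j/j) = 7*1 = 7)
Y = 0
C(q) = 4*q
W(Z) = 10*Z² (W(Z) = (Z + Z)*(Z + 4*Z) = (2*Z)*(5*Z) = 10*Z²)
O(o, X) = 490 (O(o, X) = 10*7² = 10*49 = 490)
(89*O(5 - 1*2, Y))*33 = (89*490)*33 = 43610*33 = 1439130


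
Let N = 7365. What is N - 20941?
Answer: -13576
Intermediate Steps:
N - 20941 = 7365 - 20941 = -13576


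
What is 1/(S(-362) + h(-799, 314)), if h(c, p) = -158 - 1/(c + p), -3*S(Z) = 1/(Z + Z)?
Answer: -1053420/166437703 ≈ -0.0063292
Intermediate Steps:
S(Z) = -1/(6*Z) (S(Z) = -1/(3*(Z + Z)) = -1/(2*Z)/3 = -1/(6*Z))
1/(S(-362) + h(-799, 314)) = 1/(-⅙/(-362) + (-1 - 158*(-799) - 158*314)/(-799 + 314)) = 1/(-⅙*(-1/362) + (-1 + 126242 - 49612)/(-485)) = 1/(1/2172 - 1/485*76629) = 1/(1/2172 - 76629/485) = 1/(-166437703/1053420) = -1053420/166437703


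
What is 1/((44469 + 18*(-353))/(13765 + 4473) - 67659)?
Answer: -1658/112175157 ≈ -1.4780e-5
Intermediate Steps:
1/((44469 + 18*(-353))/(13765 + 4473) - 67659) = 1/((44469 - 6354)/18238 - 67659) = 1/(38115*(1/18238) - 67659) = 1/(3465/1658 - 67659) = 1/(-112175157/1658) = -1658/112175157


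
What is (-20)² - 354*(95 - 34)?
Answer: -21194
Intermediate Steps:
(-20)² - 354*(95 - 34) = 400 - 354*61 = 400 - 21594 = -21194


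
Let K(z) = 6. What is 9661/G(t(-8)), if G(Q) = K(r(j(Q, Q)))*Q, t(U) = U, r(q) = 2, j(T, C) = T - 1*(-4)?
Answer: -9661/48 ≈ -201.27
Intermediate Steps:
j(T, C) = 4 + T (j(T, C) = T + 4 = 4 + T)
G(Q) = 6*Q
9661/G(t(-8)) = 9661/((6*(-8))) = 9661/(-48) = 9661*(-1/48) = -9661/48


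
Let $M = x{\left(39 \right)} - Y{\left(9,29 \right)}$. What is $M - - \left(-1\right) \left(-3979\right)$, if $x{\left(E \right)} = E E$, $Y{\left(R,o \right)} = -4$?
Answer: $5504$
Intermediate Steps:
$x{\left(E \right)} = E^{2}$
$M = 1525$ ($M = 39^{2} - -4 = 1521 + 4 = 1525$)
$M - - \left(-1\right) \left(-3979\right) = 1525 - - \left(-1\right) \left(-3979\right) = 1525 - \left(-1\right) 3979 = 1525 - -3979 = 1525 + 3979 = 5504$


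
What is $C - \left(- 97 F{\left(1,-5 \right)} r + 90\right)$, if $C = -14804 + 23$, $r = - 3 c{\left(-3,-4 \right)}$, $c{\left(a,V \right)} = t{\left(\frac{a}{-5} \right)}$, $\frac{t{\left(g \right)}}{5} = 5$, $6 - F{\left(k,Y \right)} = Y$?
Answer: $-94896$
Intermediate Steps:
$F{\left(k,Y \right)} = 6 - Y$
$t{\left(g \right)} = 25$ ($t{\left(g \right)} = 5 \cdot 5 = 25$)
$c{\left(a,V \right)} = 25$
$r = -75$ ($r = \left(-3\right) 25 = -75$)
$C = -14781$
$C - \left(- 97 F{\left(1,-5 \right)} r + 90\right) = -14781 - \left(- 97 \left(6 - -5\right) \left(-75\right) + 90\right) = -14781 - \left(- 97 \left(6 + 5\right) \left(-75\right) + 90\right) = -14781 - \left(- 97 \cdot 11 \left(-75\right) + 90\right) = -14781 - \left(\left(-97\right) \left(-825\right) + 90\right) = -14781 - \left(80025 + 90\right) = -14781 - 80115 = -94896$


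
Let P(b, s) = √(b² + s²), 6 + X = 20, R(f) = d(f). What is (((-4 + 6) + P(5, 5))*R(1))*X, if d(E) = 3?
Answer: 84 + 210*√2 ≈ 380.98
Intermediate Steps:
R(f) = 3
X = 14 (X = -6 + 20 = 14)
(((-4 + 6) + P(5, 5))*R(1))*X = (((-4 + 6) + √(5² + 5²))*3)*14 = ((2 + √(25 + 25))*3)*14 = ((2 + √50)*3)*14 = ((2 + 5*√2)*3)*14 = (6 + 15*√2)*14 = 84 + 210*√2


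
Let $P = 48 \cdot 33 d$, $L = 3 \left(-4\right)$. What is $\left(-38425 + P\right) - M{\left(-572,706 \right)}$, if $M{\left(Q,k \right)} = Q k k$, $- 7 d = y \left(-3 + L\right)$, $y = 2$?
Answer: $\frac{1995516289}{7} \approx 2.8507 \cdot 10^{8}$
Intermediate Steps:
$L = -12$
$d = \frac{30}{7}$ ($d = - \frac{2 \left(-3 - 12\right)}{7} = - \frac{2 \left(-15\right)}{7} = \left(- \frac{1}{7}\right) \left(-30\right) = \frac{30}{7} \approx 4.2857$)
$P = \frac{47520}{7}$ ($P = 48 \cdot 33 \cdot \frac{30}{7} = 1584 \cdot \frac{30}{7} = \frac{47520}{7} \approx 6788.6$)
$M{\left(Q,k \right)} = Q k^{2}$
$\left(-38425 + P\right) - M{\left(-572,706 \right)} = \left(-38425 + \frac{47520}{7}\right) - - 572 \cdot 706^{2} = - \frac{221455}{7} - \left(-572\right) 498436 = - \frac{221455}{7} - -285105392 = - \frac{221455}{7} + 285105392 = \frac{1995516289}{7}$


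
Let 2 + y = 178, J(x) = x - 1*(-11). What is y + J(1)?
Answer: 188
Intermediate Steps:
J(x) = 11 + x (J(x) = x + 11 = 11 + x)
y = 176 (y = -2 + 178 = 176)
y + J(1) = 176 + (11 + 1) = 176 + 12 = 188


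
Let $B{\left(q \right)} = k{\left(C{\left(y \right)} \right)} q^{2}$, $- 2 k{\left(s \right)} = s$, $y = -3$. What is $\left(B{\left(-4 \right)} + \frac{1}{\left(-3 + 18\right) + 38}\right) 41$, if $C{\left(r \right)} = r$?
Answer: $\frac{52193}{53} \approx 984.77$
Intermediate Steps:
$k{\left(s \right)} = - \frac{s}{2}$
$B{\left(q \right)} = \frac{3 q^{2}}{2}$ ($B{\left(q \right)} = \left(- \frac{1}{2}\right) \left(-3\right) q^{2} = \frac{3 q^{2}}{2}$)
$\left(B{\left(-4 \right)} + \frac{1}{\left(-3 + 18\right) + 38}\right) 41 = \left(\frac{3 \left(-4\right)^{2}}{2} + \frac{1}{\left(-3 + 18\right) + 38}\right) 41 = \left(\frac{3}{2} \cdot 16 + \frac{1}{15 + 38}\right) 41 = \left(24 + \frac{1}{53}\right) 41 = \frac{1273}{53} \cdot 41 = \frac{52193}{53}$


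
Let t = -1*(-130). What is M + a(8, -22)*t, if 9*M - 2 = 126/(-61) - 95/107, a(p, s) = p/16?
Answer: 3812072/58743 ≈ 64.894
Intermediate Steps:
t = 130
a(p, s) = p/16 (a(p, s) = p*(1/16) = p/16)
M = -6223/58743 (M = 2/9 + (126/(-61) - 95/107)/9 = 2/9 + (126*(-1/61) - 95*1/107)/9 = 2/9 + (-126/61 - 95/107)/9 = 2/9 + (⅑)*(-19277/6527) = 2/9 - 19277/58743 = -6223/58743 ≈ -0.10594)
M + a(8, -22)*t = -6223/58743 + ((1/16)*8)*130 = -6223/58743 + (½)*130 = -6223/58743 + 65 = 3812072/58743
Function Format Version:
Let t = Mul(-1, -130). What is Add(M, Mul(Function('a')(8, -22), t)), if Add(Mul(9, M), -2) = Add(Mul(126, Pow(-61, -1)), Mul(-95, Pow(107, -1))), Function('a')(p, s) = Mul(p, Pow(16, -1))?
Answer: Rational(3812072, 58743) ≈ 64.894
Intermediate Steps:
t = 130
Function('a')(p, s) = Mul(Rational(1, 16), p) (Function('a')(p, s) = Mul(p, Rational(1, 16)) = Mul(Rational(1, 16), p))
M = Rational(-6223, 58743) (M = Add(Rational(2, 9), Mul(Rational(1, 9), Add(Mul(126, Pow(-61, -1)), Mul(-95, Pow(107, -1))))) = Add(Rational(2, 9), Mul(Rational(1, 9), Add(Mul(126, Rational(-1, 61)), Mul(-95, Rational(1, 107))))) = Add(Rational(2, 9), Mul(Rational(1, 9), Add(Rational(-126, 61), Rational(-95, 107)))) = Add(Rational(2, 9), Mul(Rational(1, 9), Rational(-19277, 6527))) = Add(Rational(2, 9), Rational(-19277, 58743)) = Rational(-6223, 58743) ≈ -0.10594)
Add(M, Mul(Function('a')(8, -22), t)) = Add(Rational(-6223, 58743), Mul(Mul(Rational(1, 16), 8), 130)) = Add(Rational(-6223, 58743), Mul(Rational(1, 2), 130)) = Add(Rational(-6223, 58743), 65) = Rational(3812072, 58743)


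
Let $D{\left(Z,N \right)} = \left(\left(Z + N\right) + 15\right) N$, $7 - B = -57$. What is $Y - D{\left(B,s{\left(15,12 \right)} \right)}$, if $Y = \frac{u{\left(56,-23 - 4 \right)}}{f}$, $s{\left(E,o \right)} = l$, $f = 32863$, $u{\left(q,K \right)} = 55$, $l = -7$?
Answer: $\frac{16563007}{32863} \approx 504.0$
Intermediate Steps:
$B = 64$ ($B = 7 - -57 = 7 + 57 = 64$)
$s{\left(E,o \right)} = -7$
$Y = \frac{55}{32863} \approx 0.0016736$
$D{\left(Z,N \right)} = N \left(15 + N + Z\right)$ ($D{\left(Z,N \right)} = \left(\left(N + Z\right) + 15\right) N = \left(15 + N + Z\right) N = N \left(15 + N + Z\right)$)
$Y - D{\left(B,s{\left(15,12 \right)} \right)} = \frac{55}{32863} - - 7 \left(15 - 7 + 64\right) = \frac{55}{32863} - \left(-7\right) 72 = \frac{55}{32863} - -504 = \frac{55}{32863} + 504 = \frac{16563007}{32863}$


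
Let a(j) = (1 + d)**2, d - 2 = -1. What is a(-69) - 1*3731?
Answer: -3727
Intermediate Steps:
d = 1 (d = 2 - 1 = 1)
a(j) = 4 (a(j) = (1 + 1)**2 = 2**2 = 4)
a(-69) - 1*3731 = 4 - 1*3731 = 4 - 3731 = -3727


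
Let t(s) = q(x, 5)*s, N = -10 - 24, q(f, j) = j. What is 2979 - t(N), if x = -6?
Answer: 3149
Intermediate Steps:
N = -34
t(s) = 5*s
2979 - t(N) = 2979 - 5*(-34) = 2979 - 1*(-170) = 2979 + 170 = 3149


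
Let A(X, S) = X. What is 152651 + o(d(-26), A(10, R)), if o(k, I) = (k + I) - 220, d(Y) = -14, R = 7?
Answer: 152427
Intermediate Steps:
o(k, I) = -220 + I + k (o(k, I) = (I + k) - 220 = -220 + I + k)
152651 + o(d(-26), A(10, R)) = 152651 + (-220 + 10 - 14) = 152651 - 224 = 152427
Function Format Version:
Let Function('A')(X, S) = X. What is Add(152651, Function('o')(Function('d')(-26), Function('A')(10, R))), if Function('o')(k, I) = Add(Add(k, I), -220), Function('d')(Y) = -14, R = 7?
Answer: 152427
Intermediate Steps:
Function('o')(k, I) = Add(-220, I, k) (Function('o')(k, I) = Add(Add(I, k), -220) = Add(-220, I, k))
Add(152651, Function('o')(Function('d')(-26), Function('A')(10, R))) = Add(152651, Add(-220, 10, -14)) = Add(152651, -224) = 152427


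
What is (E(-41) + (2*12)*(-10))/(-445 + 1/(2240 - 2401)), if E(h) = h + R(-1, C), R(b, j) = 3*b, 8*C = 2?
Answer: 22862/35823 ≈ 0.63819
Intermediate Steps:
C = ¼ (C = (⅛)*2 = ¼ ≈ 0.25000)
E(h) = -3 + h (E(h) = h + 3*(-1) = h - 3 = -3 + h)
(E(-41) + (2*12)*(-10))/(-445 + 1/(2240 - 2401)) = ((-3 - 41) + (2*12)*(-10))/(-445 + 1/(2240 - 2401)) = (-44 + 24*(-10))/(-445 + 1/(-161)) = (-44 - 240)/(-445 - 1/161) = -284/(-71646/161) = -284*(-161/71646) = 22862/35823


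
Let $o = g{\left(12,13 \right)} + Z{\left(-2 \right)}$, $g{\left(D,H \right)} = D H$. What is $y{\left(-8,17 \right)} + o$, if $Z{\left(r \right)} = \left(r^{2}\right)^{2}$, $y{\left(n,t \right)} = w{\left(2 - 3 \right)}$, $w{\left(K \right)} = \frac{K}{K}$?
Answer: $173$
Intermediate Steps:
$w{\left(K \right)} = 1$
$y{\left(n,t \right)} = 1$
$Z{\left(r \right)} = r^{4}$
$o = 172$ ($o = 12 \cdot 13 + \left(-2\right)^{4} = 156 + 16 = 172$)
$y{\left(-8,17 \right)} + o = 1 + 172 = 173$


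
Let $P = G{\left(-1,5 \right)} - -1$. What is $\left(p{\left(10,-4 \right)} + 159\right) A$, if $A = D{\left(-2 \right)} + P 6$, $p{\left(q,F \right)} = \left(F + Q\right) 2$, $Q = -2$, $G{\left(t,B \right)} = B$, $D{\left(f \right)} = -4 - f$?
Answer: $4998$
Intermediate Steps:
$P = 6$ ($P = 5 - -1 = 5 + 1 = 6$)
$p{\left(q,F \right)} = -4 + 2 F$ ($p{\left(q,F \right)} = \left(F - 2\right) 2 = \left(-2 + F\right) 2 = -4 + 2 F$)
$A = 34$ ($A = \left(-4 - -2\right) + 6 \cdot 6 = \left(-4 + 2\right) + 36 = -2 + 36 = 34$)
$\left(p{\left(10,-4 \right)} + 159\right) A = \left(\left(-4 + 2 \left(-4\right)\right) + 159\right) 34 = \left(\left(-4 - 8\right) + 159\right) 34 = \left(-12 + 159\right) 34 = 147 \cdot 34 = 4998$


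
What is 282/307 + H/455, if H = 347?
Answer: 234839/139685 ≈ 1.6812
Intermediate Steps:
282/307 + H/455 = 282/307 + 347/455 = 234839/139685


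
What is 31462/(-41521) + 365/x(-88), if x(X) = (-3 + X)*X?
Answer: -236792531/332500168 ≈ -0.71216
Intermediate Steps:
x(X) = X*(-3 + X)
31462/(-41521) + 365/x(-88) = 31462/(-41521) + 365/((-88*(-3 - 88))) = 31462*(-1/41521) + 365/((-88*(-91))) = -31462/41521 + 365/8008 = -236792531/332500168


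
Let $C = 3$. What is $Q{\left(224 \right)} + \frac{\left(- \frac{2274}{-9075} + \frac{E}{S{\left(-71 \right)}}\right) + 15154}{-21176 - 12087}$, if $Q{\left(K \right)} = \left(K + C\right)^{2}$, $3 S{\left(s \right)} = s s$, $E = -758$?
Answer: $\frac{26136736947184097}{507228318575} \approx 51529.0$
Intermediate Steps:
$S{\left(s \right)} = \frac{s^{2}}{3}$ ($S{\left(s \right)} = \frac{s s}{3} = \frac{s^{2}}{3}$)
$Q{\left(K \right)} = \left(3 + K\right)^{2}$ ($Q{\left(K \right)} = \left(K + 3\right)^{2} = \left(3 + K\right)^{2}$)
$Q{\left(224 \right)} + \frac{\left(- \frac{2274}{-9075} + \frac{E}{S{\left(-71 \right)}}\right) + 15154}{-21176 - 12087} = \left(3 + 224\right)^{2} + \frac{\left(- \frac{2274}{-9075} - \frac{758}{\frac{1}{3} \left(-71\right)^{2}}\right) + 15154}{-21176 - 12087} = 227^{2} + \frac{\left(\left(-2274\right) \left(- \frac{1}{9075}\right) - \frac{758}{\frac{1}{3} \cdot 5041}\right) + 15154}{-33263} = 51529 + \left(\left(\frac{758}{3025} - \frac{758}{\frac{5041}{3}}\right) + 15154\right) \left(- \frac{1}{33263}\right) = 51529 + \left(\left(\frac{758}{3025} - \frac{2274}{5041}\right) + 15154\right) \left(- \frac{1}{33263}\right) = 51529 + \left(- \frac{3057772}{15249025} + 15154\right) \left(- \frac{1}{33263}\right) = 51529 + \frac{231080667078}{15249025} \left(- \frac{1}{33263}\right) = 51529 - \frac{231080667078}{507228318575} = \frac{26136736947184097}{507228318575}$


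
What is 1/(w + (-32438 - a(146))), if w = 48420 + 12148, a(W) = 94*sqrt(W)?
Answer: 14065/395003422 + 47*sqrt(146)/395003422 ≈ 3.7045e-5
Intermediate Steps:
w = 60568
1/(w + (-32438 - a(146))) = 1/(60568 + (-32438 - 94*sqrt(146))) = 1/(28130 - 94*sqrt(146))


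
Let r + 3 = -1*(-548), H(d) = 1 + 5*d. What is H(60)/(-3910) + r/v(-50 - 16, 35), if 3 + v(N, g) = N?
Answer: -93553/11730 ≈ -7.9755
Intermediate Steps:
v(N, g) = -3 + N
r = 545 (r = -3 - 1*(-548) = -3 + 548 = 545)
H(60)/(-3910) + r/v(-50 - 16, 35) = (1 + 5*60)/(-3910) + 545/(-3 + (-50 - 16)) = (1 + 300)*(-1/3910) + 545/(-3 - 66) = 301*(-1/3910) + 545/(-69) = -301/3910 + 545*(-1/69) = -301/3910 - 545/69 = -93553/11730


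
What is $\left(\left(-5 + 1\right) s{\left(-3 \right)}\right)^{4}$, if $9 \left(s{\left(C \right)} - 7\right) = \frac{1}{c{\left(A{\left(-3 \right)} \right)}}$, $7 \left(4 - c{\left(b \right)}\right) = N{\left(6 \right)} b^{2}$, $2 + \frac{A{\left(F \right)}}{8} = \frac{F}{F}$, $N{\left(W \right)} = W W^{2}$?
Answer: $\frac{570638342499555437450161}{928416425195029761} \approx 6.1464 \cdot 10^{5}$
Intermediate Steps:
$N{\left(W \right)} = W^{3}$
$A{\left(F \right)} = -8$ ($A{\left(F \right)} = -16 + 8 \frac{F}{F} = -16 + 8 \cdot 1 = -16 + 8 = -8$)
$c{\left(b \right)} = 4 - \frac{216 b^{2}}{7}$ ($c{\left(b \right)} = 4 - \frac{6^{3} b^{2}}{7} = 4 - \frac{216 b^{2}}{7}$)
$s{\left(C \right)} = \frac{869141}{124164}$ ($s{\left(C \right)} = 7 + \frac{1}{9 \left(4 - \frac{216 \left(-8\right)^{2}}{7}\right)} = 7 + \frac{1}{9 \left(4 - \frac{13824}{7}\right)} = 7 + \frac{1}{9 \left(- \frac{13796}{7}\right)} = 7 + \frac{1}{9} \left(- \frac{7}{13796}\right) = 7 - \frac{7}{124164} = \frac{869141}{124164}$)
$\left(\left(-5 + 1\right) s{\left(-3 \right)}\right)^{4} = \left(\left(-5 + 1\right) \frac{869141}{124164}\right)^{4} = \left(\left(-4\right) \frac{869141}{124164}\right)^{4} = \left(- \frac{869141}{31041}\right)^{4} = \frac{570638342499555437450161}{928416425195029761}$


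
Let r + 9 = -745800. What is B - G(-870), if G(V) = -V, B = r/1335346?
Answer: -1162496829/1335346 ≈ -870.56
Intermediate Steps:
r = -745809 (r = -9 - 745800 = -745809)
B = -745809/1335346 ≈ -0.55851
B - G(-870) = -745809/1335346 - (-1)*(-870) = -745809/1335346 - 1*870 = -745809/1335346 - 870 = -1162496829/1335346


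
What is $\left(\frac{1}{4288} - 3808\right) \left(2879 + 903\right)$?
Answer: $- \frac{30877577373}{2144} \approx -1.4402 \cdot 10^{7}$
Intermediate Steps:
$\left(\frac{1}{4288} - 3808\right) \left(2879 + 903\right) = \left(\frac{1}{4288} - 3808\right) 3782 = \left(- \frac{16328703}{4288}\right) 3782 = - \frac{30877577373}{2144}$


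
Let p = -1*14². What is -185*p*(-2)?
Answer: -72520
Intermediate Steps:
p = -196 (p = -1*196 = -196)
-185*p*(-2) = -185*(-196)*(-2) = 36260*(-2) = -72520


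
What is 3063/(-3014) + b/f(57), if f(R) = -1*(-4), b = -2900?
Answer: -2188213/3014 ≈ -726.02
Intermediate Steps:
f(R) = 4
3063/(-3014) + b/f(57) = 3063/(-3014) - 2900/4 = 3063*(-1/3014) - 2900*¼ = -3063/3014 - 725 = -2188213/3014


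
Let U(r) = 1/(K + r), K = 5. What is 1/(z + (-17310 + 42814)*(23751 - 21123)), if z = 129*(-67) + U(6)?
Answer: 11/737174560 ≈ 1.4922e-8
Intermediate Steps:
U(r) = 1/(5 + r)
z = -95072/11 (z = 129*(-67) + 1/(5 + 6) = -8643 + 1/11 = -95072/11 ≈ -8642.9)
1/(z + (-17310 + 42814)*(23751 - 21123)) = 1/(-95072/11 + (-17310 + 42814)*(23751 - 21123)) = 1/(-95072/11 + 25504*2628) = 1/(-95072/11 + 67024512) = 1/(737174560/11) = 11/737174560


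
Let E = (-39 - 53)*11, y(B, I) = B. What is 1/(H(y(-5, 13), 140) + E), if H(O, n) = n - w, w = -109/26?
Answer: -26/22563 ≈ -0.0011523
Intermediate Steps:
w = -109/26 (w = -109*1/26 = -109/26 ≈ -4.1923)
H(O, n) = 109/26 + n (H(O, n) = n - 1*(-109/26) = n + 109/26 = 109/26 + n)
E = -1012 (E = -92*11 = -1012)
1/(H(y(-5, 13), 140) + E) = 1/((109/26 + 140) - 1012) = 1/(3749/26 - 1012) = 1/(-22563/26) = -26/22563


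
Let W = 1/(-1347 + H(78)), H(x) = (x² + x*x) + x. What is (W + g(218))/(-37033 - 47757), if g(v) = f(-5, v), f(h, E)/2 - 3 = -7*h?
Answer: -165665/184825242 ≈ -0.00089633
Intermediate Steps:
H(x) = x + 2*x² (H(x) = (x² + x²) + x = 2*x² + x = x + 2*x²)
f(h, E) = 6 - 14*h (f(h, E) = 6 + 2*(-7*h) = 6 - 14*h)
W = 1/10899 (W = 1/(-1347 + 78*(1 + 2*78)) = 1/(-1347 + 78*(1 + 156)) = 1/(-1347 + 78*157) = 1/(-1347 + 12246) = 1/10899 ≈ 9.1752e-5)
g(v) = 76 (g(v) = 6 - 14*(-5) = 6 + 70 = 76)
(W + g(218))/(-37033 - 47757) = (1/10899 + 76)/(-37033 - 47757) = (828325/10899)/(-84790) = (828325/10899)*(-1/84790) = -165665/184825242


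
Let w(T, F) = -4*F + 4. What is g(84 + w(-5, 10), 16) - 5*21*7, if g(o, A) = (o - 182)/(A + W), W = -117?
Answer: -74101/101 ≈ -733.67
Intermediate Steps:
w(T, F) = 4 - 4*F
g(o, A) = (-182 + o)/(-117 + A) (g(o, A) = (o - 182)/(A - 117) = (-182 + o)/(-117 + A))
g(84 + w(-5, 10), 16) - 5*21*7 = (-182 + (84 + (4 - 4*10)))/(-117 + 16) - 5*21*7 = (-182 + (84 + (4 - 40)))/(-101) - 105*7 = -(-182 + (84 - 36))/101 - 1*735 = -(-182 + 48)/101 - 735 = -1/101*(-134) - 735 = 134/101 - 735 = -74101/101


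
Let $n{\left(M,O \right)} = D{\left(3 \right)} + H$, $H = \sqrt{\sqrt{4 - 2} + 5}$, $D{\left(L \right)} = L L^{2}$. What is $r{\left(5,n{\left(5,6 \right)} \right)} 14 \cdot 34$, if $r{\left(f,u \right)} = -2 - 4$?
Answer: $-2856$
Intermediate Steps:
$D{\left(L \right)} = L^{3}$
$H = \sqrt{5 + \sqrt{2}}$ ($H = \sqrt{\sqrt{2} + 5} = \sqrt{5 + \sqrt{2}} \approx 2.5326$)
$n{\left(M,O \right)} = 27 + \sqrt{5 + \sqrt{2}}$ ($n{\left(M,O \right)} = 3^{3} + \sqrt{5 + \sqrt{2}} = 27 + \sqrt{5 + \sqrt{2}}$)
$r{\left(f,u \right)} = -6$ ($r{\left(f,u \right)} = -2 - 4 = -6$)
$r{\left(5,n{\left(5,6 \right)} \right)} 14 \cdot 34 = \left(-6\right) 14 \cdot 34 = \left(-84\right) 34 = -2856$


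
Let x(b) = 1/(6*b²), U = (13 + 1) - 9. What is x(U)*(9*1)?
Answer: 3/50 ≈ 0.060000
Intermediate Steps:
U = 5 (U = 14 - 9 = 5)
x(b) = 1/(6*b²)
x(U)*(9*1) = ((⅙)/5²)*(9*1) = ((⅙)*(1/25))*9 = (1/150)*9 = 3/50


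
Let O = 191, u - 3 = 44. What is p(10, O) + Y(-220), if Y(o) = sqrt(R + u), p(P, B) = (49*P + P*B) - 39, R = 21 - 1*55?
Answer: 2361 + sqrt(13) ≈ 2364.6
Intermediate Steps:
u = 47 (u = 3 + 44 = 47)
R = -34 (R = 21 - 55 = -34)
p(P, B) = -39 + 49*P + B*P (p(P, B) = (49*P + B*P) - 39 = -39 + 49*P + B*P)
Y(o) = sqrt(13) (Y(o) = sqrt(-34 + 47) = sqrt(13))
p(10, O) + Y(-220) = (-39 + 49*10 + 191*10) + sqrt(13) = (-39 + 490 + 1910) + sqrt(13) = 2361 + sqrt(13)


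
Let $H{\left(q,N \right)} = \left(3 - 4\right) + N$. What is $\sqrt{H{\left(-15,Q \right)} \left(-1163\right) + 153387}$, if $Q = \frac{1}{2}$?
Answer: $\frac{\sqrt{615874}}{2} \approx 392.39$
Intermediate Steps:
$Q = \frac{1}{2} \approx 0.5$
$H{\left(q,N \right)} = -1 + N$
$\sqrt{H{\left(-15,Q \right)} \left(-1163\right) + 153387} = \sqrt{\left(-1 + \frac{1}{2}\right) \left(-1163\right) + 153387} = \sqrt{\left(- \frac{1}{2}\right) \left(-1163\right) + 153387} = \sqrt{\frac{1163}{2} + 153387} = \sqrt{\frac{307937}{2}} = \frac{\sqrt{615874}}{2}$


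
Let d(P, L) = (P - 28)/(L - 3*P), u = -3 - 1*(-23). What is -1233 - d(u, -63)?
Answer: -151667/123 ≈ -1233.1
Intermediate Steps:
u = 20 (u = -3 + 23 = 20)
d(P, L) = (-28 + P)/(L - 3*P)
-1233 - d(u, -63) = -1233 - (-28 + 20)/(-63 - 3*20) = -1233 - (-8)/(-63 - 60) = -1233 - (-8)/(-123) = -1233 - (-1)*(-8)/123 = -1233 - 1*8/123 = -1233 - 8/123 = -151667/123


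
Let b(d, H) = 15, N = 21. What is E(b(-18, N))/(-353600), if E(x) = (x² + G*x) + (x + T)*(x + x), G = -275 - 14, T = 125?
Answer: -9/35360 ≈ -0.00025452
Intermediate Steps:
G = -289
E(x) = x² - 289*x + 2*x*(125 + x) (E(x) = (x² - 289*x) + (x + 125)*(x + x) = (x² - 289*x) + (125 + x)*(2*x) = (x² - 289*x) + 2*x*(125 + x) = x² - 289*x + 2*x*(125 + x))
E(b(-18, N))/(-353600) = (3*15*(-13 + 15))/(-353600) = (3*15*2)*(-1/353600) = 90*(-1/353600) = -9/35360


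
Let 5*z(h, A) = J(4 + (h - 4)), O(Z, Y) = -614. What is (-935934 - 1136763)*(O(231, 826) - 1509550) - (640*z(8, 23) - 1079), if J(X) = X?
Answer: 3130112392363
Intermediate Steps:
z(h, A) = h/5 (z(h, A) = (4 + (h - 4))/5 = (4 + (-4 + h))/5 = h/5)
(-935934 - 1136763)*(O(231, 826) - 1509550) - (640*z(8, 23) - 1079) = (-935934 - 1136763)*(-614 - 1509550) - (640*((⅕)*8) - 1079) = -2072697*(-1510164) - (640*(8/5) - 1079) = 3130112392308 - (1024 - 1079) = 3130112392308 - 1*(-55) = 3130112392308 + 55 = 3130112392363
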